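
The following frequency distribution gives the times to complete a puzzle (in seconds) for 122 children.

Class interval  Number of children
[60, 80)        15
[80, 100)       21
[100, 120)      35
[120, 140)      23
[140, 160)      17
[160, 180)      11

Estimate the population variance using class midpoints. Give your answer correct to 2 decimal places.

847.65

Midpoints: 70, 90, 110, 130, 150, 170
n = 122, Σfm = 14200, mean = 116.3934
Σfm² = 1756200
Σf(m − x̄)² = Σfm² − (Σfm)²/n = 1756200 − 14200²/122 = 103413.1148
Population variance = 103413.1148 / 122 = 847.6485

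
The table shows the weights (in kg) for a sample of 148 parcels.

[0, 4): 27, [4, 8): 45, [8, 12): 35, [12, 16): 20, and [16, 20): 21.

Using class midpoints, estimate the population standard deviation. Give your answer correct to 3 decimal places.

Midpoints: 2, 6, 10, 14, 18
n = 148, Σfm = 1332, mean = 9.0000
Σfm² = 15952
Σf(m − x̄)² = Σfm² − (Σfm)²/n = 15952 − 1332²/148 = 3964.0000
Population variance = 3964.0000 / 148 = 26.7838
Standard deviation = √26.7838 = 5.1753

5.175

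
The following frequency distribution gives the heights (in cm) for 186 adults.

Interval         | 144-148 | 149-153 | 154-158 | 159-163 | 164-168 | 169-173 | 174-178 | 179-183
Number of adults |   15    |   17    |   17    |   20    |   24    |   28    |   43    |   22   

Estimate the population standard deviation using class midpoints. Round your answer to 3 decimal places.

Midpoints: 146, 151, 156, 161, 166, 171, 176, 181
n = 186, Σfm = 30951, mean = 166.4032
Σfm² = 5172291
Σf(m − x̄)² = Σfm² − (Σfm)²/n = 5172291 − 30951²/186 = 21944.7581
Population variance = 21944.7581 / 186 = 117.9826
Standard deviation = √117.9826 = 10.8620

10.862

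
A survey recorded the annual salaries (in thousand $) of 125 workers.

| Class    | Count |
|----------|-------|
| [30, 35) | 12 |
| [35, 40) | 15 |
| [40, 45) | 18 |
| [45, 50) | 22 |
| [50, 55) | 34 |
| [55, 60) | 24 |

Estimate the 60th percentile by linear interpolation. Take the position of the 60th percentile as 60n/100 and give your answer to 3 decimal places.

Cumulative frequencies: 12, 27, 45, 67, 101, 125
n = 125; position = 60n/100 = 75.
This falls in the class [50, 55): L = 50, F = 67, f = 34, h = 5.
60th percentile ≈ 50 + ((75 − 67) / 34) × 5 = 51.1765

51.176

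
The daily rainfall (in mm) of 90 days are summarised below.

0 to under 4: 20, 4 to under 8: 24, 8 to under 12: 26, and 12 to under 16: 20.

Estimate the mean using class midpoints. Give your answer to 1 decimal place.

Midpoints: 2, 6, 10, 14
Σfm = 20×2 + 24×6 + 26×10 + 20×14 = 724
n = Σf = 90
Mean = 724 / 90 = 8.0444

8.0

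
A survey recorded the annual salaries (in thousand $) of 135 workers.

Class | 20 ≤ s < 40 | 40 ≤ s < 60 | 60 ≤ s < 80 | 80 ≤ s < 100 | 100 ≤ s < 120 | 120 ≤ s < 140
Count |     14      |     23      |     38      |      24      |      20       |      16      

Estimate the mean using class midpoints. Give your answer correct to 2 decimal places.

Midpoints: 30, 50, 70, 90, 110, 130
Σfm = 14×30 + 23×50 + 38×70 + 24×90 + 20×110 + 16×130 = 10670
n = Σf = 135
Mean = 10670 / 135 = 79.0370

79.04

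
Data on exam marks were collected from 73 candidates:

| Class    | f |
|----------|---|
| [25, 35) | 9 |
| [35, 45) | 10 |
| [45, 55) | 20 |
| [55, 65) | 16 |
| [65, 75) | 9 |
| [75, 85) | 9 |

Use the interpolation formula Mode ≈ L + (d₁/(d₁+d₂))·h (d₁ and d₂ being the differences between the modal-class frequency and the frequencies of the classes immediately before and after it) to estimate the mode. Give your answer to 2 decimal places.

Modal class: [45, 55) (highest frequency 20).
d₁ = 20 − 10 = 10, d₂ = 20 − 16 = 4
Mode ≈ 45 + (10/(10+4)) × 10 = 45 + 7.1429 = 52.1429

52.14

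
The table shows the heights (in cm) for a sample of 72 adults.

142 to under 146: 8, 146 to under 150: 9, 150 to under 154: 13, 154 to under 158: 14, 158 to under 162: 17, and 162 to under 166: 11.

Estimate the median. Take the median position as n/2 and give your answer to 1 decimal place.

155.7

Cumulative frequencies: 8, 17, 30, 44, 61, 72
n = 72; position = n/2 = 36.
This falls in the class 154 to under 158: L = 154, F = 30, f = 14, h = 4.
Median ≈ 154 + ((36 − 30) / 14) × 4 = 155.7143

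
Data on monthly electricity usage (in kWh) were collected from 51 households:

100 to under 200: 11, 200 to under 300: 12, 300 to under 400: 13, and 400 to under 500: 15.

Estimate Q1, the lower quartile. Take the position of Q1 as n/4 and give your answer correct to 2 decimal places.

214.58

Cumulative frequencies: 11, 23, 36, 51
n = 51; position = n/4 = 12.75.
This falls in the class 200 to under 300: L = 200, F = 11, f = 12, h = 100.
Lower quartile ≈ 200 + ((12.75 − 11) / 12) × 100 = 214.5833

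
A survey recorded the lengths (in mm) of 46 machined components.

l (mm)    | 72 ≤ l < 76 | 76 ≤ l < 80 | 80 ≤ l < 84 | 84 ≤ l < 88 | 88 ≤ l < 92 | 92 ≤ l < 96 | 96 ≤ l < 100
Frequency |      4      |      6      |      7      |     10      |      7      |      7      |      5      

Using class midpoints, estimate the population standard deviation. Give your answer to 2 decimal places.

Midpoints: 74, 78, 82, 86, 90, 94, 98
n = 46, Σfm = 3976, mean = 86.4348
Σfm² = 346008
Σf(m − x̄)² = Σfm² − (Σfm)²/n = 346008 − 3976²/46 = 2343.3043
Population variance = 2343.3043 / 46 = 50.9414
Standard deviation = √50.9414 = 7.1373

7.14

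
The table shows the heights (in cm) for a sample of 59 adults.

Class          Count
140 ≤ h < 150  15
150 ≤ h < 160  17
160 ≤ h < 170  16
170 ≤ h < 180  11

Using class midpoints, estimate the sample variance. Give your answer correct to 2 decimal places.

Midpoints: 145, 155, 165, 175
n = 59, Σfm = 9375, mean = 158.8983
Σfm² = 1496275
Σf(m − x̄)² = Σfm² − (Σfm)²/n = 1496275 − 9375²/59 = 6603.3898
Sample variance = 6603.3898 / 58 = 113.8515

113.85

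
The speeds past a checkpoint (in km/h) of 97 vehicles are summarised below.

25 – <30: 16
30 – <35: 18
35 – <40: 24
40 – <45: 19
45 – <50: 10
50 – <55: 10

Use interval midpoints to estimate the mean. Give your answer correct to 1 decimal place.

38.5

Midpoints: 27.5, 32.5, 37.5, 42.5, 47.5, 52.5
Σfm = 16×27.5 + 18×32.5 + 24×37.5 + 19×42.5 + 10×47.5 + 10×52.5 = 3732.5
n = Σf = 97
Mean = 3732.5 / 97 = 38.4794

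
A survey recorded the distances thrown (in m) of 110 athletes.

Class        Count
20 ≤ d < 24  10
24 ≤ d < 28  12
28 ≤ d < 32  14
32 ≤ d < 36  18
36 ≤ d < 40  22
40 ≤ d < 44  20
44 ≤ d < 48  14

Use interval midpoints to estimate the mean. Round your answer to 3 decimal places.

35.309

Midpoints: 22, 26, 30, 34, 38, 42, 46
Σfm = 10×22 + 12×26 + 14×30 + 18×34 + 22×38 + 20×42 + 14×46 = 3884
n = Σf = 110
Mean = 3884 / 110 = 35.3091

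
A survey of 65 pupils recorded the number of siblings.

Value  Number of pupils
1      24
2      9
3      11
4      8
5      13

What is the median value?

2

Cumulative frequencies: 24, 33, 44, 52, 65
n = 65, so the median is the value in position (n+1)/2 = 33.
Position 33 falls at value 2.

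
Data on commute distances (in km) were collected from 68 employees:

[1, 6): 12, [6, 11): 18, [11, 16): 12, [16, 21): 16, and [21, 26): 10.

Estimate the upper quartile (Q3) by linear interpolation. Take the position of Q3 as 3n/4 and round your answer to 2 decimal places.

18.81

Cumulative frequencies: 12, 30, 42, 58, 68
n = 68; position = 3n/4 = 51.
This falls in the class [16, 21): L = 16, F = 42, f = 16, h = 5.
Upper quartile ≈ 16 + ((51 − 42) / 16) × 5 = 18.8125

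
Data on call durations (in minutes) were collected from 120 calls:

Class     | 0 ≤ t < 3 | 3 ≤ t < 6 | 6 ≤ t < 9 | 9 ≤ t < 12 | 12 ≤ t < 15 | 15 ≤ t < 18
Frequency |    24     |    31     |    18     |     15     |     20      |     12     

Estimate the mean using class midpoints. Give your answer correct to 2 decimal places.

7.80

Midpoints: 1.5, 4.5, 7.5, 10.5, 13.5, 16.5
Σfm = 24×1.5 + 31×4.5 + 18×7.5 + 15×10.5 + 20×13.5 + 12×16.5 = 936
n = Σf = 120
Mean = 936 / 120 = 7.8000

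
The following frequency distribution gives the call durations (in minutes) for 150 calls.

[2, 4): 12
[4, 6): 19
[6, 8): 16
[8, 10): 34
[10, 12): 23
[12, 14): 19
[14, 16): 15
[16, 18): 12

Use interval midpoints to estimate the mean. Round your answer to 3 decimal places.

Midpoints: 3, 5, 7, 9, 11, 13, 15, 17
Σfm = 12×3 + 19×5 + 16×7 + 34×9 + 23×11 + 19×13 + 15×15 + 12×17 = 1478
n = Σf = 150
Mean = 1478 / 150 = 9.8533

9.853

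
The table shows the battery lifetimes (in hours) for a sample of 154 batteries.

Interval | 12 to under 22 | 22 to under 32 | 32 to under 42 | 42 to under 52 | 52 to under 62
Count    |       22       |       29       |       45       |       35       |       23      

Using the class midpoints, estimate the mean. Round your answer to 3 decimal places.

Midpoints: 17, 27, 37, 47, 57
Σfm = 22×17 + 29×27 + 45×37 + 35×47 + 23×57 = 5778
n = Σf = 154
Mean = 5778 / 154 = 37.5195

37.519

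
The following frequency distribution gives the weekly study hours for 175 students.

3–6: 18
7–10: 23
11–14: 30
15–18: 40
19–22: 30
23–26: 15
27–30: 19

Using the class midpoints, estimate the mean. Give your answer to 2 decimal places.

16.20

Midpoints: 4.5, 8.5, 12.5, 16.5, 20.5, 24.5, 28.5
Σfm = 18×4.5 + 23×8.5 + 30×12.5 + 40×16.5 + 30×20.5 + 15×24.5 + 19×28.5 = 2835.5
n = Σf = 175
Mean = 2835.5 / 175 = 16.2029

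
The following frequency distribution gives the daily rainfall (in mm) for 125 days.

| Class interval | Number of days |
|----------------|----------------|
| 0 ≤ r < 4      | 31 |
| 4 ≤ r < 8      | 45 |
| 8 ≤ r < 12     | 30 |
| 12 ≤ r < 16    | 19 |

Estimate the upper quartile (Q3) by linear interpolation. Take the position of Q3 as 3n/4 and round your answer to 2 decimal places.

Cumulative frequencies: 31, 76, 106, 125
n = 125; position = 3n/4 = 93.75.
This falls in the class 8 ≤ r < 12: L = 8, F = 76, f = 30, h = 4.
Upper quartile ≈ 8 + ((93.75 − 76) / 30) × 4 = 10.3667

10.37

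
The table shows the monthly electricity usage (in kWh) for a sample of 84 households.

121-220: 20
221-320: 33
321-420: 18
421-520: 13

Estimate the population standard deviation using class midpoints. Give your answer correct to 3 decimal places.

99.488

Midpoints: 170.5, 270.5, 370.5, 470.5
n = 84, Σfm = 25122, mean = 299.0714
Σfm² = 8344701
Σf(m − x̄)² = Σfm² − (Σfm)²/n = 8344701 − 25122²/84 = 831428.5714
Population variance = 831428.5714 / 84 = 9897.9592
Standard deviation = √9897.9592 = 99.4885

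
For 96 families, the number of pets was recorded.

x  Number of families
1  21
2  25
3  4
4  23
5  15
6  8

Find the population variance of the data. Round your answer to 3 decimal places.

2.739

Values: 1, 2, 3, 4, 5, 6
n = 96, Σfx = 298, mean = 3.1042
Σfx² = 1188
Σf(x − x̄)² = Σfx² − (Σfx)²/n = 1188 − 298²/96 = 262.9583
Population variance = 262.9583 / 96 = 2.7391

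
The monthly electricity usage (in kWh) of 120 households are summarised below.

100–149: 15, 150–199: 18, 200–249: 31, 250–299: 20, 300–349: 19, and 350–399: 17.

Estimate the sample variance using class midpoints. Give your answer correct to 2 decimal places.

Midpoints: 124.5, 174.5, 224.5, 274.5, 324.5, 374.5
n = 120, Σfm = 29990, mean = 249.9167
Σfm² = 8234980
Σf(m − x̄)² = Σfm² − (Σfm)²/n = 8234980 − 29990²/120 = 739979.1667
Sample variance = 739979.1667 / 119 = 6218.3123

6218.31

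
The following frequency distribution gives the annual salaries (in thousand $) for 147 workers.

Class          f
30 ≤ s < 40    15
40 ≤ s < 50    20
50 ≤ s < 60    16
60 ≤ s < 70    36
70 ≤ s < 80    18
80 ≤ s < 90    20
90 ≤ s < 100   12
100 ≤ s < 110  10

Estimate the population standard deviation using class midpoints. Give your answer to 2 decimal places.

Midpoints: 35, 45, 55, 65, 75, 85, 95, 105
n = 147, Σfm = 9885, mean = 67.2449
Σfm² = 723675
Σf(m − x̄)² = Σfm² − (Σfm)²/n = 723675 − 9885²/147 = 58959.1837
Population variance = 58959.1837 / 147 = 401.0829
Standard deviation = √401.0829 = 20.0271

20.03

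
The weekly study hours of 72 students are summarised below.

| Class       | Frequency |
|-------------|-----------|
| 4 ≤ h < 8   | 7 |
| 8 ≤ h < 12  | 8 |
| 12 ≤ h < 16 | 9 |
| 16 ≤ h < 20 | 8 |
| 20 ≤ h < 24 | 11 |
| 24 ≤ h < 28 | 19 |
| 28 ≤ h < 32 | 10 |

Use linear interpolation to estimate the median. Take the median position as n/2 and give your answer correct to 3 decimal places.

Cumulative frequencies: 7, 15, 24, 32, 43, 62, 72
n = 72; position = n/2 = 36.
This falls in the class 20 ≤ h < 24: L = 20, F = 32, f = 11, h = 4.
Median ≈ 20 + ((36 − 32) / 11) × 4 = 21.4545

21.455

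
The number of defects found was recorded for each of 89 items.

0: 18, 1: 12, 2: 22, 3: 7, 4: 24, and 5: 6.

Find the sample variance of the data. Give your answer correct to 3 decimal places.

2.659

Values: 0, 1, 2, 3, 4, 5
n = 89, Σfx = 203, mean = 2.2809
Σfx² = 697
Σf(x − x̄)² = Σfx² − (Σfx)²/n = 697 − 203²/89 = 233.9775
Sample variance = 233.9775 / 88 = 2.6588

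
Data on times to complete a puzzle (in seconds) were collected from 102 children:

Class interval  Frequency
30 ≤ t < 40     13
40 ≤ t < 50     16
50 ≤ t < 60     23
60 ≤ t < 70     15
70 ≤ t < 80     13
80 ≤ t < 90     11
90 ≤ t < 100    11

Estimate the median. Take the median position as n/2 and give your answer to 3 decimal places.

Cumulative frequencies: 13, 29, 52, 67, 80, 91, 102
n = 102; position = n/2 = 51.
This falls in the class 50 ≤ t < 60: L = 50, F = 29, f = 23, h = 10.
Median ≈ 50 + ((51 − 29) / 23) × 10 = 59.5652

59.565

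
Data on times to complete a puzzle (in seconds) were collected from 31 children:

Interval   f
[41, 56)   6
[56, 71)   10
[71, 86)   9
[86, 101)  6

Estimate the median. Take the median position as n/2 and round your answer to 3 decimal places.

70.250

Cumulative frequencies: 6, 16, 25, 31
n = 31; position = n/2 = 15.5.
This falls in the class [56, 71): L = 56, F = 6, f = 10, h = 15.
Median ≈ 56 + ((15.5 − 6) / 10) × 15 = 70.2500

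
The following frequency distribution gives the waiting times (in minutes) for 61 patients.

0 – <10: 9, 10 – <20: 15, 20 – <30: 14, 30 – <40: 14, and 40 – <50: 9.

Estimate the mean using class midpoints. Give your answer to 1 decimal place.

24.8

Midpoints: 5, 15, 25, 35, 45
Σfm = 9×5 + 15×15 + 14×25 + 14×35 + 9×45 = 1515
n = Σf = 61
Mean = 1515 / 61 = 24.8361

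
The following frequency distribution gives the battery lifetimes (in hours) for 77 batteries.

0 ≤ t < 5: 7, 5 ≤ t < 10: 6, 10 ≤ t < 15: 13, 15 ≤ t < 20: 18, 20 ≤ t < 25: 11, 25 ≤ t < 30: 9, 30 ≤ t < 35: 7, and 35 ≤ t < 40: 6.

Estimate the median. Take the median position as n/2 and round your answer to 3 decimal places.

Cumulative frequencies: 7, 13, 26, 44, 55, 64, 71, 77
n = 77; position = n/2 = 38.5.
This falls in the class 15 ≤ t < 20: L = 15, F = 26, f = 18, h = 5.
Median ≈ 15 + ((38.5 − 26) / 18) × 5 = 18.4722

18.472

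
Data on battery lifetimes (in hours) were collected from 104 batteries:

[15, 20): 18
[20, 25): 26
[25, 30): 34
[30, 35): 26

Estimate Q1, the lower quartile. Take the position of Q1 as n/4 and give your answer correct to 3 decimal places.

Cumulative frequencies: 18, 44, 78, 104
n = 104; position = n/4 = 26.
This falls in the class [20, 25): L = 20, F = 18, f = 26, h = 5.
Lower quartile ≈ 20 + ((26 − 18) / 26) × 5 = 21.5385

21.538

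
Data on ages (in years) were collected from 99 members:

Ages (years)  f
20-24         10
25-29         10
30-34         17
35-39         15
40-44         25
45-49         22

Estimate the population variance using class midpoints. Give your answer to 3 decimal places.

Midpoints: 22, 27, 32, 37, 42, 47
n = 99, Σfm = 3673, mean = 37.1010
Σfm² = 142771
Σf(m − x̄)² = Σfm² − (Σfm)²/n = 142771 − 3673²/99 = 6498.9899
Population variance = 6498.9899 / 99 = 65.6464

65.646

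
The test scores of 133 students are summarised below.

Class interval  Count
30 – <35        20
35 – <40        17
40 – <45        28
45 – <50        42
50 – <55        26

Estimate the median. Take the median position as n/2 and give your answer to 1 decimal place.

45.2

Cumulative frequencies: 20, 37, 65, 107, 133
n = 133; position = n/2 = 66.5.
This falls in the class 45 – <50: L = 45, F = 65, f = 42, h = 5.
Median ≈ 45 + ((66.5 − 65) / 42) × 5 = 45.1786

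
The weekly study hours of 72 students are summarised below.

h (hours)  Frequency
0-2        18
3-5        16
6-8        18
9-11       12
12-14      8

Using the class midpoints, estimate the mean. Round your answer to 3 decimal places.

Midpoints: 1, 4, 7, 10, 13
Σfm = 18×1 + 16×4 + 18×7 + 12×10 + 8×13 = 432
n = Σf = 72
Mean = 432 / 72 = 6.0000

6.000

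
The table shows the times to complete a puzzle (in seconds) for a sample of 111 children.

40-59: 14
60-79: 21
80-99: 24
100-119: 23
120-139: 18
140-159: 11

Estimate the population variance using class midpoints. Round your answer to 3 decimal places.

916.549

Midpoints: 49.5, 69.5, 89.5, 109.5, 129.5, 149.5
n = 111, Σfm = 10794.5, mean = 97.2477
Σfm² = 1151477.75
Σf(m − x̄)² = Σfm² − (Σfm)²/n = 1151477.75 − 10794.5²/111 = 101736.9369
Population variance = 101736.9369 / 111 = 916.5490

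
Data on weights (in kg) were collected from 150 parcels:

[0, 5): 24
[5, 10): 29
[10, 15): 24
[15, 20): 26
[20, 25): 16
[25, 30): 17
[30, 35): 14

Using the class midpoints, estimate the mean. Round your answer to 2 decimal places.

15.43

Midpoints: 2.5, 7.5, 12.5, 17.5, 22.5, 27.5, 32.5
Σfm = 24×2.5 + 29×7.5 + 24×12.5 + 26×17.5 + 16×22.5 + 17×27.5 + 14×32.5 = 2315
n = Σf = 150
Mean = 2315 / 150 = 15.4333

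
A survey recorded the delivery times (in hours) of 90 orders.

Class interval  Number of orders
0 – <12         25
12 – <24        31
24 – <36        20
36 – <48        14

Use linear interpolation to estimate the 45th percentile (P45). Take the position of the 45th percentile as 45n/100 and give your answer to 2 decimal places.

Cumulative frequencies: 25, 56, 76, 90
n = 90; position = 45n/100 = 40.5.
This falls in the class 12 – <24: L = 12, F = 25, f = 31, h = 12.
45th percentile ≈ 12 + ((40.5 − 25) / 31) × 12 = 18.0000

18.00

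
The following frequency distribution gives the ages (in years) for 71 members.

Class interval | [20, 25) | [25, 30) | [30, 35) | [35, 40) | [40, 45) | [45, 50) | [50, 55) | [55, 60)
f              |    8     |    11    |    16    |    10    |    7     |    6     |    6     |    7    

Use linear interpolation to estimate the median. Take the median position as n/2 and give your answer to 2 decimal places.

Cumulative frequencies: 8, 19, 35, 45, 52, 58, 64, 71
n = 71; position = n/2 = 35.5.
This falls in the class [35, 40): L = 35, F = 35, f = 10, h = 5.
Median ≈ 35 + ((35.5 − 35) / 10) × 5 = 35.2500

35.25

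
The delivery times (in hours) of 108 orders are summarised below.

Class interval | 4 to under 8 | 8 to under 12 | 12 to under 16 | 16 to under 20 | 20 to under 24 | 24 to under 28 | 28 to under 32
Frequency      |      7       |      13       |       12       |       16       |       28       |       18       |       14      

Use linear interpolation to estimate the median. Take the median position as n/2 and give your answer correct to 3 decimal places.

Cumulative frequencies: 7, 20, 32, 48, 76, 94, 108
n = 108; position = n/2 = 54.
This falls in the class 20 to under 24: L = 20, F = 48, f = 28, h = 4.
Median ≈ 20 + ((54 − 48) / 28) × 4 = 20.8571

20.857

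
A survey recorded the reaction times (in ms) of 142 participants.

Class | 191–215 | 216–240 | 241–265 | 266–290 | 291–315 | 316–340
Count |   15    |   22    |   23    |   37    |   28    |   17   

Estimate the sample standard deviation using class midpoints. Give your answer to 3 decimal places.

37.920

Midpoints: 203, 228, 253, 278, 303, 328
n = 142, Σfm = 38226, mean = 269.1972
Σfm² = 10493078
Σf(m − x̄)² = Σfm² − (Σfm)²/n = 10493078 − 38226²/142 = 202746.4789
Sample variance = 202746.4789 / 141 = 1437.9183
Standard deviation = √1437.9183 = 37.9199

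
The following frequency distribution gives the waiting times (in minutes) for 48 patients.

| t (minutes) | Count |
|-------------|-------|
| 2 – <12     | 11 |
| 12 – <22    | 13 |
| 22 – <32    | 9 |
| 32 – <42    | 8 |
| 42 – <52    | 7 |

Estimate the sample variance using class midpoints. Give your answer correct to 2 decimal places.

Midpoints: 7, 17, 27, 37, 47
n = 48, Σfm = 1166, mean = 24.2917
Σfm² = 37272
Σf(m − x̄)² = Σfm² − (Σfm)²/n = 37272 − 1166²/48 = 8947.9167
Sample variance = 8947.9167 / 47 = 190.3812

190.38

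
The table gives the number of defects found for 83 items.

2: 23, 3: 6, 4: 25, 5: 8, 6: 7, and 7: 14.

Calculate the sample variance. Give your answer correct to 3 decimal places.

3.150

Values: 2, 3, 4, 5, 6, 7
n = 83, Σfx = 344, mean = 4.1446
Σfx² = 1684
Σf(x − x̄)² = Σfx² − (Σfx)²/n = 1684 − 344²/83 = 258.2651
Sample variance = 258.2651 / 82 = 3.1496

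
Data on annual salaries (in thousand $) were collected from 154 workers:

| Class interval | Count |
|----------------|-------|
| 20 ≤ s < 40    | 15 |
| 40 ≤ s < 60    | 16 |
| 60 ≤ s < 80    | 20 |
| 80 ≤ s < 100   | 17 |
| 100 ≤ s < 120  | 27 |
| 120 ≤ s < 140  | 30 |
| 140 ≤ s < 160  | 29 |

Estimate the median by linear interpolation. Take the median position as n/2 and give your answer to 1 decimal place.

Cumulative frequencies: 15, 31, 51, 68, 95, 125, 154
n = 154; position = n/2 = 77.
This falls in the class 100 ≤ s < 120: L = 100, F = 68, f = 27, h = 20.
Median ≈ 100 + ((77 − 68) / 27) × 20 = 106.6667

106.7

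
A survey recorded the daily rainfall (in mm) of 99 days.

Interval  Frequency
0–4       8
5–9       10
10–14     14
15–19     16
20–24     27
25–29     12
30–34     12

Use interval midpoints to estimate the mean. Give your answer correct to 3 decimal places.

Midpoints: 2, 7, 12, 17, 22, 27, 32
Σfm = 8×2 + 10×7 + 14×12 + 16×17 + 27×22 + 12×27 + 12×32 = 1828
n = Σf = 99
Mean = 1828 / 99 = 18.4646

18.465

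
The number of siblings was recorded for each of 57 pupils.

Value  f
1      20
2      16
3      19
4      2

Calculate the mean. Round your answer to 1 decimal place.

2.1

Values: 1, 2, 3, 4
Σfx = 20×1 + 16×2 + 19×3 + 2×4 = 117
n = Σf = 57
Mean = 117 / 57 = 2.0526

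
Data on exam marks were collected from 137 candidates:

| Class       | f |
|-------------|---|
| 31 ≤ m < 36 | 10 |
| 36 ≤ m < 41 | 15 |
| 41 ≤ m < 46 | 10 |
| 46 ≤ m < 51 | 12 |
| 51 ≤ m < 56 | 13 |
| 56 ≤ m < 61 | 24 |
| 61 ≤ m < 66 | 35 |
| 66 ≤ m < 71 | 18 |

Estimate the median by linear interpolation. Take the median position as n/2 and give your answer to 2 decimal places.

Cumulative frequencies: 10, 25, 35, 47, 60, 84, 119, 137
n = 137; position = n/2 = 68.5.
This falls in the class 56 ≤ m < 61: L = 56, F = 60, f = 24, h = 5.
Median ≈ 56 + ((68.5 − 60) / 24) × 5 = 57.7708

57.77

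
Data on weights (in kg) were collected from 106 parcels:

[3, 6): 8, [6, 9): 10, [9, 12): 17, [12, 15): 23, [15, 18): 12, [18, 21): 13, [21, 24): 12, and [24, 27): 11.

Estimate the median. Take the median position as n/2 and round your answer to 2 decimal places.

14.35

Cumulative frequencies: 8, 18, 35, 58, 70, 83, 95, 106
n = 106; position = n/2 = 53.
This falls in the class [12, 15): L = 12, F = 35, f = 23, h = 3.
Median ≈ 12 + ((53 − 35) / 23) × 3 = 14.3478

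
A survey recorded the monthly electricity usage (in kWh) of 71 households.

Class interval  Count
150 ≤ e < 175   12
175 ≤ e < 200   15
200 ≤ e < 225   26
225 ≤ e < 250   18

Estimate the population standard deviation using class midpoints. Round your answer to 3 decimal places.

25.658

Midpoints: 162.5, 187.5, 212.5, 237.5
n = 71, Σfm = 14562.5, mean = 205.1056
Σfm² = 3033593.75
Σf(m − x̄)² = Σfm² − (Σfm)²/n = 3033593.75 − 14562.5²/71 = 46742.9577
Population variance = 46742.9577 / 71 = 658.3515
Standard deviation = √658.3515 = 25.6584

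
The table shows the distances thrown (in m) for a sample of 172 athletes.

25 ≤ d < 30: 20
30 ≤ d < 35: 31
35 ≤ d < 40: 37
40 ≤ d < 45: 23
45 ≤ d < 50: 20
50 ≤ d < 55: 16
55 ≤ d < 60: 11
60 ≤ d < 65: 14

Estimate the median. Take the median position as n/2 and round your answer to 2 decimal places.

39.73

Cumulative frequencies: 20, 51, 88, 111, 131, 147, 158, 172
n = 172; position = n/2 = 86.
This falls in the class 35 ≤ d < 40: L = 35, F = 51, f = 37, h = 5.
Median ≈ 35 + ((86 − 51) / 37) × 5 = 39.7297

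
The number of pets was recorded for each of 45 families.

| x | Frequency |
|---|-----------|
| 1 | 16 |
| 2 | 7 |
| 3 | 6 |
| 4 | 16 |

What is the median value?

2

Cumulative frequencies: 16, 23, 29, 45
n = 45, so the median is the value in position (n+1)/2 = 23.
Position 23 falls at value 2.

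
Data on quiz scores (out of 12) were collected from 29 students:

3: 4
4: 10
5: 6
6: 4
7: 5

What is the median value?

Cumulative frequencies: 4, 14, 20, 24, 29
n = 29, so the median is the value in position (n+1)/2 = 15.
Position 15 falls at value 5.

5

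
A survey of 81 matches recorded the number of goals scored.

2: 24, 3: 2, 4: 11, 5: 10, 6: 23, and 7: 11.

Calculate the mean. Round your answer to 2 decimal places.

Values: 2, 3, 4, 5, 6, 7
Σfx = 24×2 + 2×3 + 11×4 + 10×5 + 23×6 + 11×7 = 363
n = Σf = 81
Mean = 363 / 81 = 4.4815

4.48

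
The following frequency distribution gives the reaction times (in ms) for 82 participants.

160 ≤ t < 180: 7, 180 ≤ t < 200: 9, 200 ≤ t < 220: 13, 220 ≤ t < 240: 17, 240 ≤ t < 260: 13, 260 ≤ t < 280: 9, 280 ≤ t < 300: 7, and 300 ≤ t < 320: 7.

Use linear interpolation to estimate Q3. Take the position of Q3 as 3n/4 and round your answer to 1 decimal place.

Cumulative frequencies: 7, 16, 29, 46, 59, 68, 75, 82
n = 82; position = 3n/4 = 61.5.
This falls in the class 260 ≤ t < 280: L = 260, F = 59, f = 9, h = 20.
Upper quartile ≈ 260 + ((61.5 − 59) / 9) × 20 = 265.5556

265.6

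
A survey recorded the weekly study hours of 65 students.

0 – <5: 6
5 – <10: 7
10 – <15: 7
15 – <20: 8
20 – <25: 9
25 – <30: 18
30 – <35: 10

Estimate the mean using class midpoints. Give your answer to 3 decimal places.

20.269

Midpoints: 2.5, 7.5, 12.5, 17.5, 22.5, 27.5, 32.5
Σfm = 6×2.5 + 7×7.5 + 7×12.5 + 8×17.5 + 9×22.5 + 18×27.5 + 10×32.5 = 1317.5
n = Σf = 65
Mean = 1317.5 / 65 = 20.2692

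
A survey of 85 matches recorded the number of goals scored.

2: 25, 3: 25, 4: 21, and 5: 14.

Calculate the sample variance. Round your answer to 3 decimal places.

1.134

Values: 2, 3, 4, 5
n = 85, Σfx = 279, mean = 3.2824
Σfx² = 1011
Σf(x − x̄)² = Σfx² − (Σfx)²/n = 1011 − 279²/85 = 95.2235
Sample variance = 95.2235 / 84 = 1.1336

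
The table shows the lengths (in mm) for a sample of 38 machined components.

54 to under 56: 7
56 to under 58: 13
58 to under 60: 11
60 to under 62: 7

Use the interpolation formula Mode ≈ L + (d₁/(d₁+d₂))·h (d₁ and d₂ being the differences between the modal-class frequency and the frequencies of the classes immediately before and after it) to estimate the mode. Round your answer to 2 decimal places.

Modal class: 56 to under 58 (highest frequency 13).
d₁ = 13 − 7 = 6, d₂ = 13 − 11 = 2
Mode ≈ 56 + (6/(6+2)) × 2 = 56 + 1.5000 = 57.5000

57.50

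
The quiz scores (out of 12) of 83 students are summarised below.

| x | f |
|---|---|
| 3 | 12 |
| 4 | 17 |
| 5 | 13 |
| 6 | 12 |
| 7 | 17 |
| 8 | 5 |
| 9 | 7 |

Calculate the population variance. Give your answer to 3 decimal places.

3.304

Values: 3, 4, 5, 6, 7, 8, 9
n = 83, Σfx = 463, mean = 5.5783
Σfx² = 2857
Σf(x − x̄)² = Σfx² − (Σfx)²/n = 2857 − 463²/83 = 274.2410
Population variance = 274.2410 / 83 = 3.3041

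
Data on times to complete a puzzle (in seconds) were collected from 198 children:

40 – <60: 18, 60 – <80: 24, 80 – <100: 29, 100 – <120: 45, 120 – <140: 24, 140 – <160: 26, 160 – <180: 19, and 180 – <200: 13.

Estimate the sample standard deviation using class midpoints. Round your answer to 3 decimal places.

Midpoints: 50, 70, 90, 110, 130, 150, 170, 190
n = 198, Σfm = 22860, mean = 115.4545
Σfm² = 2951000
Σf(m − x̄)² = Σfm² − (Σfm)²/n = 2951000 − 22860²/198 = 311709.0909
Sample variance = 311709.0909 / 197 = 1582.2796
Standard deviation = √1582.2796 = 39.7779

39.778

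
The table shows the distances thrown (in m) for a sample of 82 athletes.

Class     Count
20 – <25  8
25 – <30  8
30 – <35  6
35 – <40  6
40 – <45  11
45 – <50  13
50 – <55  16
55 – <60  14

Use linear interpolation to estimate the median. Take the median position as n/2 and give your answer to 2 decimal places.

45.77

Cumulative frequencies: 8, 16, 22, 28, 39, 52, 68, 82
n = 82; position = n/2 = 41.
This falls in the class 45 – <50: L = 45, F = 39, f = 13, h = 5.
Median ≈ 45 + ((41 − 39) / 13) × 5 = 45.7692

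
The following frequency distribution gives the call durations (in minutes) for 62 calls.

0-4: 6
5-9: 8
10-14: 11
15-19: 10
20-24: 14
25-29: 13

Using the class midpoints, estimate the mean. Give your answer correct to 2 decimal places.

16.60

Midpoints: 2, 7, 12, 17, 22, 27
Σfm = 6×2 + 8×7 + 11×12 + 10×17 + 14×22 + 13×27 = 1029
n = Σf = 62
Mean = 1029 / 62 = 16.5968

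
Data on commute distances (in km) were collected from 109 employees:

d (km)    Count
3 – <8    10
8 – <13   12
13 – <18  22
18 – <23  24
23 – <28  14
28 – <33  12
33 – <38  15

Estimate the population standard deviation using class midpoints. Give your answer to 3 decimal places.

9.043

Midpoints: 5.5, 10.5, 15.5, 20.5, 25.5, 30.5, 35.5
n = 109, Σfm = 2269.5, mean = 20.8211
Σfm² = 56167.25
Σf(m − x̄)² = Σfm² − (Σfm)²/n = 56167.25 − 2269.5²/109 = 8913.7615
Population variance = 8913.7615 / 109 = 81.7776
Standard deviation = √81.7776 = 9.0431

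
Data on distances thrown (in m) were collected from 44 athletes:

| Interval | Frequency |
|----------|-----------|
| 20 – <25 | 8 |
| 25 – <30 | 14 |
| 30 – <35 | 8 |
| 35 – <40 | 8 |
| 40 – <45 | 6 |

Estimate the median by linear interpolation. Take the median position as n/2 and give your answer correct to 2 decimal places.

30.00

Cumulative frequencies: 8, 22, 30, 38, 44
n = 44; position = n/2 = 22.
This falls in the class 25 – <30: L = 25, F = 8, f = 14, h = 5.
Median ≈ 25 + ((22 − 8) / 14) × 5 = 30.0000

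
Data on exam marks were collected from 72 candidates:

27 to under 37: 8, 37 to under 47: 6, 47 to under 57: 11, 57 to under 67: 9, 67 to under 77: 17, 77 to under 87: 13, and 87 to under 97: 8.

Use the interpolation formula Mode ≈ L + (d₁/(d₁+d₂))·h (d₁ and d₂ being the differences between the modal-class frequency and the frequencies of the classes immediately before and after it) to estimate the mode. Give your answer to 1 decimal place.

73.7

Modal class: 67 to under 77 (highest frequency 17).
d₁ = 17 − 9 = 8, d₂ = 17 − 13 = 4
Mode ≈ 67 + (8/(8+4)) × 10 = 67 + 6.6667 = 73.6667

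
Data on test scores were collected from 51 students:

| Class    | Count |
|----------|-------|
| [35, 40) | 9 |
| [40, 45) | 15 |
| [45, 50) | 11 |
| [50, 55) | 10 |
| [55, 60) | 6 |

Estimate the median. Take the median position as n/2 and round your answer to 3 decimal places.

Cumulative frequencies: 9, 24, 35, 45, 51
n = 51; position = n/2 = 25.5.
This falls in the class [45, 50): L = 45, F = 24, f = 11, h = 5.
Median ≈ 45 + ((25.5 − 24) / 11) × 5 = 45.6818

45.682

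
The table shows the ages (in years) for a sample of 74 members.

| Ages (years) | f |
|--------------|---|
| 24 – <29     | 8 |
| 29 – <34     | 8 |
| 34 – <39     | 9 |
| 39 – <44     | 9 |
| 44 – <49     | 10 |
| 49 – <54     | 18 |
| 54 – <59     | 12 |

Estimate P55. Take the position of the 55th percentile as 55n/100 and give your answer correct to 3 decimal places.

Cumulative frequencies: 8, 16, 25, 34, 44, 62, 74
n = 74; position = 55n/100 = 40.7.
This falls in the class 44 – <49: L = 44, F = 34, f = 10, h = 5.
55th percentile ≈ 44 + ((40.7 − 34) / 10) × 5 = 47.3500

47.350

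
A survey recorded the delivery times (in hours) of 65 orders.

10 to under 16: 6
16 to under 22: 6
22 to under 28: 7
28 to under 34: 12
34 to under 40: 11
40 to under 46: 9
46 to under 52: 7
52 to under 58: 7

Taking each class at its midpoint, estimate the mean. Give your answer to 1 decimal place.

34.8

Midpoints: 13, 19, 25, 31, 37, 43, 49, 55
Σfm = 6×13 + 6×19 + 7×25 + 12×31 + 11×37 + 9×43 + 7×49 + 7×55 = 2261
n = Σf = 65
Mean = 2261 / 65 = 34.7846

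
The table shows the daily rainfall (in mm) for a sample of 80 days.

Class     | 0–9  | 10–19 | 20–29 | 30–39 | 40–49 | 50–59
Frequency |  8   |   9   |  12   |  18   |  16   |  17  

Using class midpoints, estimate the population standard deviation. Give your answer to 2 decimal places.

Midpoints: 4.5, 14.5, 24.5, 34.5, 44.5, 54.5
n = 80, Σfm = 2720, mean = 34.0000
Σfm² = 112860
Σf(m − x̄)² = Σfm² − (Σfm)²/n = 112860 − 2720²/80 = 20380.0000
Population variance = 20380.0000 / 80 = 254.7500
Standard deviation = √254.7500 = 15.9609

15.96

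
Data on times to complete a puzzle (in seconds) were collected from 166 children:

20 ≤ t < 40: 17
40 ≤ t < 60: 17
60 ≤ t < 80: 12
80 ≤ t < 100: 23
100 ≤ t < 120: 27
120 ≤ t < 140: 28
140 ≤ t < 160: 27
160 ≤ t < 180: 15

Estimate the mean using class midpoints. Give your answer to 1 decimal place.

Midpoints: 30, 50, 70, 90, 110, 130, 150, 170
Σfm = 17×30 + 17×50 + 12×70 + 23×90 + 27×110 + 28×130 + 27×150 + 15×170 = 17480
n = Σf = 166
Mean = 17480 / 166 = 105.3012

105.3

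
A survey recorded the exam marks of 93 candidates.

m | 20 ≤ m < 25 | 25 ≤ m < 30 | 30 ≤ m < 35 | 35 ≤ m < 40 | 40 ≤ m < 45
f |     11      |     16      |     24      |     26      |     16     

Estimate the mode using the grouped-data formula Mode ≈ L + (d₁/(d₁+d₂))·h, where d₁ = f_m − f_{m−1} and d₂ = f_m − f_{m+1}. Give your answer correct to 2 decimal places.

Modal class: 35 ≤ m < 40 (highest frequency 26).
d₁ = 26 − 24 = 2, d₂ = 26 − 16 = 10
Mode ≈ 35 + (2/(2+10)) × 5 = 35 + 0.8333 = 35.8333

35.83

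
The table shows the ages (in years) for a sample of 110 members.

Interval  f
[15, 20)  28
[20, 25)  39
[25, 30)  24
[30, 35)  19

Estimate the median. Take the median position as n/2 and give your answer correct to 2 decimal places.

Cumulative frequencies: 28, 67, 91, 110
n = 110; position = n/2 = 55.
This falls in the class [20, 25): L = 20, F = 28, f = 39, h = 5.
Median ≈ 20 + ((55 − 28) / 39) × 5 = 23.4615

23.46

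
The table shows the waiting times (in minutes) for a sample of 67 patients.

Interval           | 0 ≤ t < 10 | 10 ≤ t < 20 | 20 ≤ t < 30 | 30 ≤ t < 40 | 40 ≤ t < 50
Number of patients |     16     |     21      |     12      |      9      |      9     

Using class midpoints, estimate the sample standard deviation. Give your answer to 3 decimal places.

Midpoints: 5, 15, 25, 35, 45
n = 67, Σfm = 1415, mean = 21.1194
Σfm² = 41875
Σf(m − x̄)² = Σfm² − (Σfm)²/n = 41875 − 1415²/67 = 11991.0448
Sample variance = 11991.0448 / 66 = 181.6825
Standard deviation = √181.6825 = 13.4790

13.479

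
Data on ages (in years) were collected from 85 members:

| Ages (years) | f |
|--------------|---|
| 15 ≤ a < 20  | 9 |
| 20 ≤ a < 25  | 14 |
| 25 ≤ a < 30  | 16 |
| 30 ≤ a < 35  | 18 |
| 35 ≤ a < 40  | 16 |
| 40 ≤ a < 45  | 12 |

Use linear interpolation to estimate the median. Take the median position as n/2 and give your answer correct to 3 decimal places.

Cumulative frequencies: 9, 23, 39, 57, 73, 85
n = 85; position = n/2 = 42.5.
This falls in the class 30 ≤ a < 35: L = 30, F = 39, f = 18, h = 5.
Median ≈ 30 + ((42.5 − 39) / 18) × 5 = 30.9722

30.972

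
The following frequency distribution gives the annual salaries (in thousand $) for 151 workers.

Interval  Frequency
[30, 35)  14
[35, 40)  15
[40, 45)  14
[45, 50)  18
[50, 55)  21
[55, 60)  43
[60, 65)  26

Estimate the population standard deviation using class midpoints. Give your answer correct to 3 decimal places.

Midpoints: 32.5, 37.5, 42.5, 47.5, 52.5, 57.5, 62.5
n = 151, Σfm = 7667.5, mean = 50.7781
Σfm² = 403393.75
Σf(m − x̄)² = Σfm² − (Σfm)²/n = 403393.75 − 7667.5²/151 = 14052.3179
Population variance = 14052.3179 / 151 = 93.0617
Standard deviation = √93.0617 = 9.6468

9.647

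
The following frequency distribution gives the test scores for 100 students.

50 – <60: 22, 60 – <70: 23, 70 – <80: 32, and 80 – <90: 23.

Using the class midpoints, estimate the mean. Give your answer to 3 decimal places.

Midpoints: 55, 65, 75, 85
Σfm = 22×55 + 23×65 + 32×75 + 23×85 = 7060
n = Σf = 100
Mean = 7060 / 100 = 70.6000

70.600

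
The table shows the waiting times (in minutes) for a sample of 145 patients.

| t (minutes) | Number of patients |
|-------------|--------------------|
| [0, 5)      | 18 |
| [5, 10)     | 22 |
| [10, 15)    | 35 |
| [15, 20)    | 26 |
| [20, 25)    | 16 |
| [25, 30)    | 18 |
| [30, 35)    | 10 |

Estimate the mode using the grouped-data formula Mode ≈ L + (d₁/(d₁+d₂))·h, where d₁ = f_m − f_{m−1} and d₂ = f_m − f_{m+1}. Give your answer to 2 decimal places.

Modal class: [10, 15) (highest frequency 35).
d₁ = 35 − 22 = 13, d₂ = 35 − 26 = 9
Mode ≈ 10 + (13/(13+9)) × 5 = 10 + 2.9545 = 12.9545

12.95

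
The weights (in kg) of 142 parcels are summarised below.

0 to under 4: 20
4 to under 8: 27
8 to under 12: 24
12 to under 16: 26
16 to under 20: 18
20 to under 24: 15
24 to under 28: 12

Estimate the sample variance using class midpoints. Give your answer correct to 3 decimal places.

Midpoints: 2, 6, 10, 14, 18, 22, 26
n = 142, Σfm = 1772, mean = 12.4789
Σfm² = 29752
Σf(m − x̄)² = Σfm² − (Σfm)²/n = 29752 − 1772²/142 = 7639.4366
Sample variance = 7639.4366 / 141 = 54.1804

54.180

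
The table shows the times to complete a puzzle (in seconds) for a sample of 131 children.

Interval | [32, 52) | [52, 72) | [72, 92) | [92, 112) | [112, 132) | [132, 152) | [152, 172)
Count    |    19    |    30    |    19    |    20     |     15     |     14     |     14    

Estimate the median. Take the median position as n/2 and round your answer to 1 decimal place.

Cumulative frequencies: 19, 49, 68, 88, 103, 117, 131
n = 131; position = n/2 = 65.5.
This falls in the class [72, 92): L = 72, F = 49, f = 19, h = 20.
Median ≈ 72 + ((65.5 − 49) / 19) × 20 = 89.3684

89.4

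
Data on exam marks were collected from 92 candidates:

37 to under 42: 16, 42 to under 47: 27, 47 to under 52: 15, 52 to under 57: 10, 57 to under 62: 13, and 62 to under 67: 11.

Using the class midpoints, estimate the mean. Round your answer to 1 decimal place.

Midpoints: 39.5, 44.5, 49.5, 54.5, 59.5, 64.5
Σfm = 16×39.5 + 27×44.5 + 15×49.5 + 10×54.5 + 13×59.5 + 11×64.5 = 4604
n = Σf = 92
Mean = 4604 / 92 = 50.0435

50.0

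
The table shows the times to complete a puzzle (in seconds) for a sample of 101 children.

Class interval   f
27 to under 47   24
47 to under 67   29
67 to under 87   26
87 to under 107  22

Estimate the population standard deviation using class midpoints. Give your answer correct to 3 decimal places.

21.530

Midpoints: 37, 57, 77, 97
n = 101, Σfm = 6677, mean = 66.1089
Σfm² = 488229
Σf(m − x̄)² = Σfm² − (Σfm)²/n = 488229 − 6677²/101 = 46819.8020
Population variance = 46819.8020 / 101 = 463.5624
Standard deviation = √463.5624 = 21.5305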